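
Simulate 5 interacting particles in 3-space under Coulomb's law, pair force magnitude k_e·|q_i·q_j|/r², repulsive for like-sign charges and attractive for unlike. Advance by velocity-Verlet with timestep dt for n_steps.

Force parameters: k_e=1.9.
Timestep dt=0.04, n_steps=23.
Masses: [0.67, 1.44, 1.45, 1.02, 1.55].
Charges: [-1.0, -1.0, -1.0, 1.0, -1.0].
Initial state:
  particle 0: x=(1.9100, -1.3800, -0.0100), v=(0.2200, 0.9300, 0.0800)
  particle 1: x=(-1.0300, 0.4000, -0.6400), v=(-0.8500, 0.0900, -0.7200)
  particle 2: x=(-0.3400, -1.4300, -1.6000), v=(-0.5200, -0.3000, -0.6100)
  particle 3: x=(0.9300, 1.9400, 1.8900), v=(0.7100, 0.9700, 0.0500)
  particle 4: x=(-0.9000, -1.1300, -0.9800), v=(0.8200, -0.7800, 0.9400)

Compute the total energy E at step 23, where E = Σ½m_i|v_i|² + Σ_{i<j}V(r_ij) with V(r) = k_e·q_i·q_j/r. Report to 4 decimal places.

8.4324

step 0: x0=(1.9100, -1.3800, -0.0100) x1=(-1.0300, 0.4000, -0.6400) x2=(-0.3400, -1.4300, -1.6000) x3=(0.9300, 1.9400, 1.8900) x4=(-0.9000, -1.1300, -0.9800)
step 1: x0=(1.9194, -1.3428, -0.0064) x1=(-1.0641, 0.4043, -0.6686) x2=(-0.3600, -1.4426, -1.6255) x3=(0.9583, 1.9786, 1.8918) x4=(-0.8680, -1.1611, -0.9416)
step 2: x0=(1.9300, -1.3055, -0.0022) x1=(-1.0986, 0.4099, -0.6967) x2=(-0.3786, -1.4564, -1.6532) x3=(0.9865, 2.0167, 1.8931) x4=(-0.8375, -1.1922, -0.9015)
step 3: x0=(1.9418, -1.2682, 0.0028) x1=(-1.1333, 0.4168, -0.7245) x2=(-0.3960, -1.4711, -1.6833) x3=(1.0145, 2.0544, 1.8941) x4=(-0.8083, -1.2232, -0.8597)
step 4: x0=(1.9548, -1.2307, 0.0085) x1=(-1.1684, 0.4249, -0.7520) x2=(-0.4124, -1.4868, -1.7156) x3=(1.0423, 2.0917, 1.8947) x4=(-0.7800, -1.2542, -0.8160)
step 5: x0=(1.9690, -1.1931, 0.0148) x1=(-1.2038, 0.4342, -0.7792) x2=(-0.4281, -1.5033, -1.7501) x3=(1.0700, 2.1286, 1.8948) x4=(-0.7525, -1.2854, -0.7706)
step 6: x0=(1.9844, -1.1554, 0.0218) x1=(-1.2396, 0.4446, -0.8062) x2=(-0.4433, -1.5205, -1.7866) x3=(1.0975, 2.1651, 1.8947) x4=(-0.7255, -1.3168, -0.7236)
step 7: x0=(2.0009, -1.1174, 0.0295) x1=(-1.2758, 0.4561, -0.8330) x2=(-0.4580, -1.5383, -1.8249) x3=(1.1249, 2.2011, 1.8941) x4=(-0.6990, -1.3484, -0.6751)
step 8: x0=(2.0186, -1.0792, 0.0378) x1=(-1.3123, 0.4685, -0.8596) x2=(-0.4725, -1.5567, -1.8649) x3=(1.1521, 2.2367, 1.8932) x4=(-0.6729, -1.3802, -0.6252)
step 9: x0=(2.0374, -1.0408, 0.0468) x1=(-1.3492, 0.4819, -0.8861) x2=(-0.4868, -1.5755, -1.9064) x3=(1.1792, 2.2720, 1.8919) x4=(-0.6469, -1.4123, -0.5741)
step 10: x0=(2.0574, -1.0020, 0.0563) x1=(-1.3864, 0.4961, -0.9125) x2=(-0.5010, -1.5947, -1.9492) x3=(1.2061, 2.3068, 1.8903) x4=(-0.6212, -1.4447, -0.5218)
step 11: x0=(2.0784, -0.9630, 0.0665) x1=(-1.4240, 0.5112, -0.9388) x2=(-0.5151, -1.6143, -1.9933) x3=(1.2329, 2.3412, 1.8884) x4=(-0.5955, -1.4773, -0.4686)
step 12: x0=(2.1005, -0.9236, 0.0772) x1=(-1.4619, 0.5270, -0.9650) x2=(-0.5292, -1.6342, -2.0384) x3=(1.2596, 2.3752, 1.8861) x4=(-0.5700, -1.5103, -0.4144)
step 13: x0=(2.1236, -0.8839, 0.0885) x1=(-1.5002, 0.5436, -0.9912) x2=(-0.5432, -1.6545, -2.0846) x3=(1.2862, 2.4088, 1.8836) x4=(-0.5446, -1.5434, -0.3595)
step 14: x0=(2.1477, -0.8438, 0.1003) x1=(-1.5387, 0.5608, -1.0172) x2=(-0.5573, -1.6750, -2.1316) x3=(1.3126, 2.4420, 1.8807) x4=(-0.5192, -1.5769, -0.3038)
step 15: x0=(2.1729, -0.8032, 0.1126) x1=(-1.5775, 0.5787, -1.0432) x2=(-0.5713, -1.6959, -2.1794) x3=(1.3389, 2.4749, 1.8775) x4=(-0.4940, -1.6106, -0.2474)
step 16: x0=(2.1990, -0.7623, 0.1255) x1=(-1.6166, 0.5971, -1.0692) x2=(-0.5854, -1.7170, -2.2280) x3=(1.3651, 2.5073, 1.8740) x4=(-0.4687, -1.6445, -0.1904)
step 17: x0=(2.2260, -0.7209, 0.1388) x1=(-1.6560, 0.6161, -1.0951) x2=(-0.5995, -1.7383, -2.2772) x3=(1.3912, 2.5394, 1.8703) x4=(-0.4436, -1.6786, -0.1328)
step 18: x0=(2.2540, -0.6790, 0.1526) x1=(-1.6956, 0.6356, -1.1210) x2=(-0.6136, -1.7598, -2.3271) x3=(1.4172, 2.5710, 1.8663) x4=(-0.4184, -1.7130, -0.0747)
step 19: x0=(2.2828, -0.6367, 0.1668) x1=(-1.7355, 0.6556, -1.1468) x2=(-0.6278, -1.7816, -2.3775) x3=(1.4430, 2.6023, 1.8620) x4=(-0.3934, -1.7476, -0.0161)
step 20: x0=(2.3124, -0.5939, 0.1814) x1=(-1.7757, 0.6761, -1.1726) x2=(-0.6419, -1.8036, -2.4284) x3=(1.4688, 2.6332, 1.8574) x4=(-0.3684, -1.7823, 0.0429)
step 21: x0=(2.3428, -0.5505, 0.1965) x1=(-1.8160, 0.6970, -1.1984) x2=(-0.6561, -1.8258, -2.4799) x3=(1.4945, 2.6637, 1.8526) x4=(-0.3434, -1.8173, 0.1023)
step 22: x0=(2.3741, -0.5066, 0.2119) x1=(-1.8566, 0.7183, -1.2241) x2=(-0.6703, -1.8482, -2.5317) x3=(1.5200, 2.6938, 1.8475) x4=(-0.3185, -1.8524, 0.1621)
step 23: x0=(2.4060, -0.4622, 0.2277) x1=(-1.8973, 0.7400, -1.2498) x2=(-0.6845, -1.8707, -2.5840) x3=(1.5455, 2.7236, 1.8421) x4=(-0.2936, -1.8877, 0.2223)
step 0 velocities: v0=(0.2200, 0.9300, 0.0800) v1=(-0.8500, 0.0900, -0.7200) v2=(-0.5200, -0.3000, -0.6100) v3=(0.7100, 0.9700, 0.0500) v4=(0.8200, -0.7800, 0.9400)
step 0: KE=4.1541, PE=4.2813, E=8.4353
step 23 velocities: v0=(0.8076, 1.1168, 0.3999) v1=(-1.0217, 0.5473, -0.6421) v2=(-0.3558, -0.5659, -1.3117) v3=(0.6356, 0.7391, -0.1365) v4=(0.6209, -0.8849, 1.5085)
step 23: KE=6.6888, PE=1.7437, E=8.4324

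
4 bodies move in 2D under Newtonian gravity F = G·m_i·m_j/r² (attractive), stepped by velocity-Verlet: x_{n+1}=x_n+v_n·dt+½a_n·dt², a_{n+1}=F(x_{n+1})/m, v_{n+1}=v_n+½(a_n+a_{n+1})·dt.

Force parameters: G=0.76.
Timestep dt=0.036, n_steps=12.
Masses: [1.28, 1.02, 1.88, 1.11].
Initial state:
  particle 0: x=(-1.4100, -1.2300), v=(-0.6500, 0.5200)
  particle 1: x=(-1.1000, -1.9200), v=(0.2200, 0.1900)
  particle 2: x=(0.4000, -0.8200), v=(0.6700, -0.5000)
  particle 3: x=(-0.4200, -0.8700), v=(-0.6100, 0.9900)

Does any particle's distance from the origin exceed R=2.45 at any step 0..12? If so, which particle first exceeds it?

step 0: x0=(-1.4100, -1.2300) x1=(-1.1000, -1.9200) x2=(0.4000, -0.8200) x3=(-0.4200, -0.8700)
step 1: x0=(-1.4323, -1.2119) x1=(-1.0921, -1.9117) x2=(0.4230, -0.8382) x3=(-0.4413, -0.8347)
step 2: x0=(-1.4525, -1.1948) x1=(-1.0844, -1.9006) x2=(0.4440, -0.8566) x3=(-0.4615, -0.8004)
step 3: x0=(-1.4705, -1.1786) x1=(-1.0767, -1.8869) x2=(0.4631, -0.8751) x3=(-0.4808, -0.7672)
step 4: x0=(-1.4865, -1.1634) x1=(-1.0693, -1.8706) x2=(0.4803, -0.8938) x3=(-0.4993, -0.7352)
step 5: x0=(-1.5004, -1.1490) x1=(-1.0620, -1.8518) x2=(0.4960, -0.9124) x3=(-0.5173, -0.7045)
step 6: x0=(-1.5122, -1.1354) x1=(-1.0549, -1.8305) x2=(0.5100, -0.9311) x3=(-0.5349, -0.6751)
step 7: x0=(-1.5218, -1.1225) x1=(-1.0481, -1.8068) x2=(0.5226, -0.9497) x3=(-0.5521, -0.6472)
step 8: x0=(-1.5294, -1.1105) x1=(-1.0415, -1.7807) x2=(0.5337, -0.9682) x3=(-0.5691, -0.6207)
step 9: x0=(-1.5349, -1.0991) x1=(-1.0352, -1.7522) x2=(0.5435, -0.9866) x3=(-0.5860, -0.5957)
step 10: x0=(-1.5382, -1.0884) x1=(-1.0292, -1.7212) x2=(0.5520, -1.0050) x3=(-0.6029, -0.5723)
step 11: x0=(-1.5392, -1.0785) x1=(-1.0236, -1.6879) x2=(0.5592, -1.0233) x3=(-0.6198, -0.5504)
step 12: x0=(-1.5380, -1.0693) x1=(-1.0185, -1.6521) x2=(0.5652, -1.0414) x3=(-0.6369, -0.5302)

no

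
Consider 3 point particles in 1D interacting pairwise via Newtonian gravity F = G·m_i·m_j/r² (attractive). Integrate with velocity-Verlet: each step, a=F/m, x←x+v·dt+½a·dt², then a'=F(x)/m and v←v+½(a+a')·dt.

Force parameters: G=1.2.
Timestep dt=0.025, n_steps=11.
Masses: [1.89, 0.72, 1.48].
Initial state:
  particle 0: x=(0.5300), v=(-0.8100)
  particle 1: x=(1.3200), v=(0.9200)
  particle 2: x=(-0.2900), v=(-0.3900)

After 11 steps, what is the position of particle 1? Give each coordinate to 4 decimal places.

(1.4479)

step 0: x0=(0.5300) x1=(1.3200) x2=(-0.2900)
step 1: x0=(0.5094) x1=(1.3417) x2=(-0.2986)
step 2: x0=(0.4878) x1=(1.3608) x2=(-0.3048)
step 3: x0=(0.4652) x1=(1.3778) x2=(-0.3086)
step 4: x0=(0.4413) x1=(1.3926) x2=(-0.3098)
step 5: x0=(0.4161) x1=(1.4055) x2=(-0.3083)
step 6: x0=(0.3894) x1=(1.4166) x2=(-0.3039)
step 7: x0=(0.3608) x1=(1.4259) x2=(-0.2964)
step 8: x0=(0.3302) x1=(1.4336) x2=(-0.2855)
step 9: x0=(0.2970) x1=(1.4398) x2=(-0.2706)
step 10: x0=(0.2609) x1=(1.4445) x2=(-0.2511)
step 11: x0=(0.2208) x1=(1.4479) x2=(-0.2260)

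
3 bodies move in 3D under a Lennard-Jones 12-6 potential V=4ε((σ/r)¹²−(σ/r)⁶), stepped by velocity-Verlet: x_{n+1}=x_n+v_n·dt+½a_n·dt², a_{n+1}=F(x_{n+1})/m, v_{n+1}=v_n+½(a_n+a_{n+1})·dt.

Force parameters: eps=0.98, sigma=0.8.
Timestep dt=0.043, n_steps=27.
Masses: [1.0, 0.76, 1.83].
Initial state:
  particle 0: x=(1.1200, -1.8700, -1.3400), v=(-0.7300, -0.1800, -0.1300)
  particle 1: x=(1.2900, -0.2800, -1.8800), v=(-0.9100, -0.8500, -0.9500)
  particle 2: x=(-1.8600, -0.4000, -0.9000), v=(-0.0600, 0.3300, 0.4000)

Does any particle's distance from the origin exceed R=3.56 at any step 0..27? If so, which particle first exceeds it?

step 0: x0=(1.1200, -1.8700, -1.3400) x1=(1.2900, -0.2800, -1.8800) x2=(-1.8600, -0.4000, -0.9000)
step 1: x0=(1.0886, -1.8776, -1.3456) x1=(1.2508, -0.3167, -1.9208) x2=(-1.8626, -0.3858, -0.8828)
step 2: x0=(1.0573, -1.8849, -1.3514) x1=(1.2117, -0.3538, -1.9614) x2=(-1.8652, -0.3716, -0.8656)
step 3: x0=(1.0260, -1.8919, -1.3572) x1=(1.1724, -0.3913, -2.0019) x2=(-1.8677, -0.3574, -0.8484)
step 4: x0=(0.9947, -1.8986, -1.3632) x1=(1.1331, -0.4292, -2.0422) x2=(-1.8703, -0.3432, -0.8312)
step 5: x0=(0.9634, -1.9050, -1.3694) x1=(1.0938, -0.4676, -2.0823) x2=(-1.8729, -0.3291, -0.8140)
step 6: x0=(0.9322, -1.9110, -1.3757) x1=(1.0544, -0.5064, -2.1222) x2=(-1.8754, -0.3149, -0.7968)
step 7: x0=(0.9010, -1.9166, -1.3822) x1=(1.0150, -0.5457, -2.1618) x2=(-1.8780, -0.3007, -0.7796)
step 8: x0=(0.8698, -1.9219, -1.3890) x1=(0.9756, -0.5856, -2.2011) x2=(-1.8806, -0.2865, -0.7624)
step 9: x0=(0.8386, -1.9267, -1.3960) x1=(0.9360, -0.6259, -2.2401) x2=(-1.8831, -0.2723, -0.7452)
step 10: x0=(0.8075, -1.9311, -1.4032) x1=(0.8965, -0.6668, -2.2788) x2=(-1.8857, -0.2581, -0.7280)
step 11: x0=(0.7764, -1.9351, -1.4108) x1=(0.8569, -0.7083, -2.3170) x2=(-1.8882, -0.2440, -0.7109)
step 12: x0=(0.7454, -1.9387, -1.4187) x1=(0.8172, -0.7503, -2.3548) x2=(-1.8908, -0.2298, -0.6937)
step 13: x0=(0.7143, -1.9417, -1.4269) x1=(0.7776, -0.7930, -2.3921) x2=(-1.8933, -0.2156, -0.6765)
step 14: x0=(0.6833, -1.9443, -1.4356) x1=(0.7378, -0.8364, -2.4289) x2=(-1.8958, -0.2014, -0.6593)
step 15: x0=(0.6523, -1.9464, -1.4447) x1=(0.6981, -0.8803, -2.4651) x2=(-1.8984, -0.1872, -0.6421)
step 16: x0=(0.6214, -1.9479, -1.4543) x1=(0.6583, -0.9250, -2.5006) x2=(-1.9009, -0.1731, -0.6249)
step 17: x0=(0.5904, -1.9490, -1.4644) x1=(0.6185, -0.9703, -2.5354) x2=(-1.9035, -0.1589, -0.6077)
step 18: x0=(0.5595, -1.9495, -1.4752) x1=(0.5786, -1.0163, -2.5695) x2=(-1.9060, -0.1447, -0.5906)
step 19: x0=(0.5286, -1.9494, -1.4865) x1=(0.5388, -1.0631, -2.6027) x2=(-1.9085, -0.1305, -0.5734)
step 20: x0=(0.4976, -1.9488, -1.4986) x1=(0.4989, -1.1106, -2.6350) x2=(-1.9110, -0.1164, -0.5562)
step 21: x0=(0.4667, -1.9476, -1.5114) x1=(0.4590, -1.1588, -2.6662) x2=(-1.9136, -0.1022, -0.5390)
step 22: x0=(0.4358, -1.9459, -1.5251) x1=(0.4192, -1.2078, -2.6964) x2=(-1.9161, -0.0880, -0.5218)
step 23: x0=(0.4048, -1.9435, -1.5396) x1=(0.3793, -1.2575, -2.7254) x2=(-1.9186, -0.0739, -0.5047)
step 24: x0=(0.3738, -1.9406, -1.5552) x1=(0.3395, -1.3080, -2.7530) x2=(-1.9211, -0.0597, -0.4875)
step 25: x0=(0.3428, -1.9371, -1.5719) x1=(0.2997, -1.3593, -2.7792) x2=(-1.9236, -0.0456, -0.4703)
step 26: x0=(0.3118, -1.9331, -1.5898) x1=(0.2600, -1.4113, -2.8038) x2=(-1.9261, -0.0314, -0.4532)
step 27: x0=(0.2806, -1.9284, -1.6090) x1=(0.2203, -1.4641, -2.8267) x2=(-1.9287, -0.0172, -0.4360)

no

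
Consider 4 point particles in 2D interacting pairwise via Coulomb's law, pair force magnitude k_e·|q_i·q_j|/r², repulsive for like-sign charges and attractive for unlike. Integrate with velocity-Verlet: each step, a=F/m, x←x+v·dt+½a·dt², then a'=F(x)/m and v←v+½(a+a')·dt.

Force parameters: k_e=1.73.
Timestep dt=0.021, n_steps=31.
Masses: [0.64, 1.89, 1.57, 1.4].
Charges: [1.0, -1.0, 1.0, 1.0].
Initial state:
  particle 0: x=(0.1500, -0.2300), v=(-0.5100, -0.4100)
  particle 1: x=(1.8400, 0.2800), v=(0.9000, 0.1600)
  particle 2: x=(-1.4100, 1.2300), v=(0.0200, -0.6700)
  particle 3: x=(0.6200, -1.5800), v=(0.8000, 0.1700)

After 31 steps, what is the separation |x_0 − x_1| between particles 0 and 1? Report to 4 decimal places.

step 0: x0=(0.1500, -0.2300) x1=(1.8400, 0.2800) x2=(-1.4100, 1.2300) x3=(0.6200, -1.5800)
step 1: x0=(0.1395, -0.2384) x1=(1.8588, 0.2833) x2=(-1.4096, 1.2160) x3=(0.6369, -1.5765)
step 2: x0=(0.1293, -0.2463) x1=(1.8774, 0.2865) x2=(-1.4093, 1.2020) x3=(0.6540, -1.5733)
step 3: x0=(0.1194, -0.2537) x1=(1.8958, 0.2897) x2=(-1.4090, 1.1882) x3=(0.6712, -1.5702)
step 4: x0=(0.1099, -0.2607) x1=(1.9140, 0.2927) x2=(-1.4088, 1.1745) x3=(0.6887, -1.5673)
step 5: x0=(0.1006, -0.2672) x1=(1.9321, 0.2956) x2=(-1.4087, 1.1608) x3=(0.7063, -1.5646)
step 6: x0=(0.0916, -0.2733) x1=(1.9499, 0.2985) x2=(-1.4086, 1.1473) x3=(0.7241, -1.5621)
step 7: x0=(0.0828, -0.2790) x1=(1.9676, 0.3012) x2=(-1.4086, 1.1339) x3=(0.7422, -1.5597)
step 8: x0=(0.0743, -0.2842) x1=(1.9851, 0.3039) x2=(-1.4087, 1.1205) x3=(0.7604, -1.5576)
step 9: x0=(0.0659, -0.2891) x1=(2.0024, 0.3065) x2=(-1.4088, 1.1073) x3=(0.7789, -1.5556)
step 10: x0=(0.0578, -0.2936) x1=(2.0195, 0.3089) x2=(-1.4091, 1.0942) x3=(0.7976, -1.5538)
step 11: x0=(0.0499, -0.2977) x1=(2.0365, 0.3113) x2=(-1.4093, 1.0811) x3=(0.8165, -1.5521)
step 12: x0=(0.0422, -0.3015) x1=(2.0533, 0.3136) x2=(-1.4097, 1.0682) x3=(0.8356, -1.5506)
step 13: x0=(0.0347, -0.3050) x1=(2.0700, 0.3159) x2=(-1.4102, 1.0554) x3=(0.8550, -1.5493)
step 14: x0=(0.0274, -0.3081) x1=(2.0865, 0.3180) x2=(-1.4107, 1.0427) x3=(0.8746, -1.5481)
step 15: x0=(0.0202, -0.3110) x1=(2.1028, 0.3200) x2=(-1.4113, 1.0301) x3=(0.8944, -1.5470)
step 16: x0=(0.0132, -0.3135) x1=(2.1190, 0.3220) x2=(-1.4120, 1.0176) x3=(0.9144, -1.5461)
step 17: x0=(0.0063, -0.3158) x1=(2.1350, 0.3239) x2=(-1.4127, 1.0052) x3=(0.9346, -1.5453)
step 18: x0=(-0.0004, -0.3178) x1=(2.1509, 0.3257) x2=(-1.4136, 0.9930) x3=(0.9551, -1.5447)
step 19: x0=(-0.0069, -0.3196) x1=(2.1666, 0.3274) x2=(-1.4145, 0.9808) x3=(0.9758, -1.5441)
step 20: x0=(-0.0133, -0.3211) x1=(2.1821, 0.3290) x2=(-1.4156, 0.9688) x3=(0.9968, -1.5437)
step 21: x0=(-0.0195, -0.3225) x1=(2.1976, 0.3305) x2=(-1.4167, 0.9568) x3=(1.0179, -1.5433)
step 22: x0=(-0.0255, -0.3237) x1=(2.2128, 0.3319) x2=(-1.4179, 0.9450) x3=(1.0393, -1.5431)
step 23: x0=(-0.0314, -0.3247) x1=(2.2280, 0.3333) x2=(-1.4192, 0.9333) x3=(1.0610, -1.5430)
step 24: x0=(-0.0371, -0.3255) x1=(2.2430, 0.3346) x2=(-1.4206, 0.9217) x3=(1.0828, -1.5429)
step 25: x0=(-0.0427, -0.3261) x1=(2.2578, 0.3357) x2=(-1.4221, 0.9103) x3=(1.1049, -1.5430)
step 26: x0=(-0.0481, -0.3267) x1=(2.2725, 0.3368) x2=(-1.4237, 0.8989) x3=(1.1272, -1.5431)
step 27: x0=(-0.0534, -0.3271) x1=(2.2871, 0.3379) x2=(-1.4254, 0.8877) x3=(1.1497, -1.5433)
step 28: x0=(-0.0584, -0.3274) x1=(2.3015, 0.3388) x2=(-1.4272, 0.8766) x3=(1.1725, -1.5435)
step 29: x0=(-0.0633, -0.3276) x1=(2.3158, 0.3396) x2=(-1.4291, 0.8656) x3=(1.1954, -1.5438)
step 30: x0=(-0.0680, -0.3277) x1=(2.3300, 0.3404) x2=(-1.4311, 0.8547) x3=(1.2186, -1.5442)
step 31: x0=(-0.0725, -0.3278) x1=(2.3440, 0.3410) x2=(-1.4333, 0.8439) x3=(1.2420, -1.5446)

2.5073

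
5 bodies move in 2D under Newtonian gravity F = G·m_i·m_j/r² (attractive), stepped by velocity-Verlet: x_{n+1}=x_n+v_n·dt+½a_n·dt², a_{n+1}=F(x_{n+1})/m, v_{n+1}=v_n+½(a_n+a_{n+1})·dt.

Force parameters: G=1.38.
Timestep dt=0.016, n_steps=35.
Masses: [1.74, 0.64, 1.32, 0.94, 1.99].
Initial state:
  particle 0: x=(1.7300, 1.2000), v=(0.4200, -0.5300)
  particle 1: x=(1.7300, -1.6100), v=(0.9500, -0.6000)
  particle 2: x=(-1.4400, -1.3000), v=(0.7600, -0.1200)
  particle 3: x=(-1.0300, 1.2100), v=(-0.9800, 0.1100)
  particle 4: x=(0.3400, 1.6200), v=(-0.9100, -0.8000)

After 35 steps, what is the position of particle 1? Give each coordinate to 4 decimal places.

(2.2086, -1.8582)

step 0: x0=(1.7300, 1.2000) x1=(1.7300, -1.6100) x2=(-1.4400, -1.3000) x3=(-1.0300, 1.2100) x4=(0.3400, 1.6200)
step 1: x0=(1.7365, 1.1915) x1=(1.7452, -1.6195) x2=(-1.4278, -1.3019) x3=(-1.0455, 1.2118) x4=(0.3255, 1.6071)
step 2: x0=(1.7427, 1.1831) x1=(1.7602, -1.6289) x2=(-1.4155, -1.3036) x3=(-1.0605, 1.2136) x4=(0.3111, 1.5940)
step 3: x0=(1.7485, 1.1748) x1=(1.7752, -1.6381) x2=(-1.4031, -1.3052) x3=(-1.0752, 1.2153) x4=(0.2968, 1.5808)
step 4: x0=(1.7539, 1.1664) x1=(1.7901, -1.6472) x2=(-1.3906, -1.3067) x3=(-1.0894, 1.2171) x4=(0.2826, 1.5674)
step 5: x0=(1.7589, 1.1581) x1=(1.8050, -1.6561) x2=(-1.3781, -1.3080) x3=(-1.1033, 1.2189) x4=(0.2684, 1.5538)
step 6: x0=(1.7637, 1.1499) x1=(1.8197, -1.6649) x2=(-1.3654, -1.3093) x3=(-1.1167, 1.2208) x4=(0.2544, 1.5401)
step 7: x0=(1.7680, 1.1416) x1=(1.8343, -1.6736) x2=(-1.3527, -1.3104) x3=(-1.1296, 1.2226) x4=(0.2404, 1.5262)
step 8: x0=(1.7721, 1.1334) x1=(1.8489, -1.6821) x2=(-1.3398, -1.3113) x3=(-1.1422, 1.2243) x4=(0.2264, 1.5122)
step 9: x0=(1.7758, 1.1252) x1=(1.8634, -1.6904) x2=(-1.3269, -1.3122) x3=(-1.1543, 1.2261) x4=(0.2125, 1.4980)
step 10: x0=(1.7791, 1.1170) x1=(1.8778, -1.6986) x2=(-1.3139, -1.3129) x3=(-1.1660, 1.2279) x4=(0.1987, 1.4837)
step 11: x0=(1.7822, 1.1089) x1=(1.8921, -1.7067) x2=(-1.3008, -1.3134) x3=(-1.1773, 1.2297) x4=(0.1849, 1.4692)
step 12: x0=(1.7849, 1.1007) x1=(1.9063, -1.7146) x2=(-1.2876, -1.3139) x3=(-1.1881, 1.2314) x4=(0.1712, 1.4546)
step 13: x0=(1.7874, 1.0926) x1=(1.9205, -1.7224) x2=(-1.2743, -1.3142) x3=(-1.1985, 1.2331) x4=(0.1575, 1.4399)
step 14: x0=(1.7895, 1.0845) x1=(1.9345, -1.7300) x2=(-1.2609, -1.3143) x3=(-1.2084, 1.2348) x4=(0.1438, 1.4250)
step 15: x0=(1.7913, 1.0763) x1=(1.9485, -1.7375) x2=(-1.2475, -1.3143) x3=(-1.2179, 1.2365) x4=(0.1301, 1.4100)
step 16: x0=(1.7928, 1.0682) x1=(1.9624, -1.7448) x2=(-1.2339, -1.3142) x3=(-1.2270, 1.2381) x4=(0.1165, 1.3949)
step 17: x0=(1.7941, 1.0601) x1=(1.9761, -1.7521) x2=(-1.2203, -1.3139) x3=(-1.2355, 1.2397) x4=(0.1029, 1.3796)
step 18: x0=(1.7950, 1.0519) x1=(1.9898, -1.7591) x2=(-1.2066, -1.3135) x3=(-1.2437, 1.2412) x4=(0.0892, 1.3643)
step 19: x0=(1.7956, 1.0438) x1=(2.0034, -1.7661) x2=(-1.1927, -1.3130) x3=(-1.2513, 1.2427) x4=(0.0756, 1.3488)
step 20: x0=(1.7960, 1.0357) x1=(2.0170, -1.7728) x2=(-1.1788, -1.3123) x3=(-1.2585, 1.2441) x4=(0.0620, 1.3332)
step 21: x0=(1.7961, 1.0275) x1=(2.0304, -1.7795) x2=(-1.1648, -1.3114) x3=(-1.2652, 1.2455) x4=(0.0484, 1.3175)
step 22: x0=(1.7958, 1.0194) x1=(2.0437, -1.7860) x2=(-1.1508, -1.3104) x3=(-1.2714, 1.2469) x4=(0.0347, 1.3017)
step 23: x0=(1.7954, 1.0112) x1=(2.0570, -1.7924) x2=(-1.1366, -1.3093) x3=(-1.2771, 1.2481) x4=(0.0210, 1.2858)
step 24: x0=(1.7946, 1.0030) x1=(2.0701, -1.7986) x2=(-1.1223, -1.3080) x3=(-1.2824, 1.2493) x4=(0.0074, 1.2698)
step 25: x0=(1.7936, 0.9948) x1=(2.0832, -1.8047) x2=(-1.1080, -1.3065) x3=(-1.2871, 1.2504) x4=(-0.0063, 1.2536)
step 26: x0=(1.7923, 0.9866) x1=(2.0961, -1.8107) x2=(-1.0936, -1.3049) x3=(-1.2914, 1.2514) x4=(-0.0201, 1.2374)
step 27: x0=(1.7907, 0.9784) x1=(2.1090, -1.8165) x2=(-1.0790, -1.3031) x3=(-1.2951, 1.2524) x4=(-0.0339, 1.2211)
step 28: x0=(1.7889, 0.9701) x1=(2.1218, -1.8222) x2=(-1.0644, -1.3012) x3=(-1.2983, 1.2532) x4=(-0.0477, 1.2048)
step 29: x0=(1.7868, 0.9619) x1=(2.1345, -1.8277) x2=(-1.0497, -1.2990) x3=(-1.3010, 1.2540) x4=(-0.0616, 1.1883)
step 30: x0=(1.7845, 0.9536) x1=(2.1471, -1.8332) x2=(-1.0349, -1.2968) x3=(-1.3031, 1.2546) x4=(-0.0755, 1.1717)
step 31: x0=(1.7818, 0.9452) x1=(2.1596, -1.8384) x2=(-1.0201, -1.2943) x3=(-1.3047, 1.2551) x4=(-0.0895, 1.1551)
step 32: x0=(1.7790, 0.9369) x1=(2.1720, -1.8436) x2=(-1.0051, -1.2917) x3=(-1.3058, 1.2555) x4=(-0.1036, 1.1384)
step 33: x0=(1.7759, 0.9285) x1=(2.1843, -1.8486) x2=(-0.9900, -1.2889) x3=(-1.3063, 1.2558) x4=(-0.1177, 1.1216)
step 34: x0=(1.7725, 0.9201) x1=(2.1965, -1.8535) x2=(-0.9749, -1.2859) x3=(-1.3062, 1.2559) x4=(-0.1319, 1.1047)
step 35: x0=(1.7689, 0.9117) x1=(2.2086, -1.8582) x2=(-0.9596, -1.2828) x3=(-1.3055, 1.2559) x4=(-0.1462, 1.0878)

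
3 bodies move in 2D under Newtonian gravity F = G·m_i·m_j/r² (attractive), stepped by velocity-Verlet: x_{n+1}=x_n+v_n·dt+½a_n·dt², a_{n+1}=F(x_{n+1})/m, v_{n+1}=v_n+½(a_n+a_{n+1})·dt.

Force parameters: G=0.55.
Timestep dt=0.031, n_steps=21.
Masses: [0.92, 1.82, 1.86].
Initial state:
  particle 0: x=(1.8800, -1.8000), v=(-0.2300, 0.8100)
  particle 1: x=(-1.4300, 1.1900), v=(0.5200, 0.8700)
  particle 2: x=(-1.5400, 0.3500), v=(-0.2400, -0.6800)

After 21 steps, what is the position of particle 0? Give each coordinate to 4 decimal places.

(1.7094, -1.2581)

step 0: x0=(1.8800, -1.8000) x1=(-1.4300, 1.1900) x2=(-1.5400, 0.3500)
step 1: x0=(1.8728, -1.7749) x1=(-1.4140, 1.2163) x2=(-1.5473, 0.3296)
step 2: x0=(1.8656, -1.7497) x1=(-1.3981, 1.2413) x2=(-1.5545, 0.3103)
step 3: x0=(1.8582, -1.7244) x1=(-1.3824, 1.2653) x2=(-1.5614, 0.2921)
step 4: x0=(1.8508, -1.6990) x1=(-1.3668, 1.2882) x2=(-1.5681, 0.2749)
step 5: x0=(1.8432, -1.6736) x1=(-1.3514, 1.3103) x2=(-1.5747, 0.2585)
step 6: x0=(1.8356, -1.6482) x1=(-1.3362, 1.3314) x2=(-1.5810, 0.2429)
step 7: x0=(1.8279, -1.6226) x1=(-1.3211, 1.3518) x2=(-1.5871, 0.2280)
step 8: x0=(1.8201, -1.5970) x1=(-1.3062, 1.3715) x2=(-1.5930, 0.2139)
step 9: x0=(1.8122, -1.5714) x1=(-1.2914, 1.3905) x2=(-1.5988, 0.2003)
step 10: x0=(1.8042, -1.5456) x1=(-1.2768, 1.4088) x2=(-1.6043, 0.1874)
step 11: x0=(1.7961, -1.5198) x1=(-1.2623, 1.4265) x2=(-1.6097, 0.1751)
step 12: x0=(1.7879, -1.4940) x1=(-1.2479, 1.4436) x2=(-1.6149, 0.1632)
step 13: x0=(1.7796, -1.4680) x1=(-1.2337, 1.4602) x2=(-1.6199, 0.1519)
step 14: x0=(1.7712, -1.4420) x1=(-1.2196, 1.4762) x2=(-1.6247, 0.1411)
step 15: x0=(1.7627, -1.4160) x1=(-1.2057, 1.4918) x2=(-1.6294, 0.1307)
step 16: x0=(1.7540, -1.3898) x1=(-1.1918, 1.5068) x2=(-1.6339, 0.1208)
step 17: x0=(1.7453, -1.3636) x1=(-1.1781, 1.5214) x2=(-1.6382, 0.1112)
step 18: x0=(1.7365, -1.3373) x1=(-1.1645, 1.5356) x2=(-1.6423, 0.1021)
step 19: x0=(1.7276, -1.3110) x1=(-1.1510, 1.5493) x2=(-1.6463, 0.0934)
step 20: x0=(1.7185, -1.2846) x1=(-1.1376, 1.5626) x2=(-1.6501, 0.0850)
step 21: x0=(1.7094, -1.2581) x1=(-1.1244, 1.5755) x2=(-1.6537, 0.0770)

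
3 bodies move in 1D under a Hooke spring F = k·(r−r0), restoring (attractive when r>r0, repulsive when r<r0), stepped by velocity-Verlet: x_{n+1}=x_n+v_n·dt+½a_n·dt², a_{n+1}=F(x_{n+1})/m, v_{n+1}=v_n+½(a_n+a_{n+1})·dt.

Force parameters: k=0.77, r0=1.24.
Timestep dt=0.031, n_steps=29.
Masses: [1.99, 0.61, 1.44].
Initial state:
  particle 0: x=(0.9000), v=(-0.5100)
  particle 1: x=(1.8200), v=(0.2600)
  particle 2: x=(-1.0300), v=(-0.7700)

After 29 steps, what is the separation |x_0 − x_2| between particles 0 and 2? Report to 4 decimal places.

step 0: x0=(0.9000) x1=(1.8200) x2=(-1.0300)
step 1: x0=(0.8840) x1=(1.8273) x2=(-1.0533)
step 2: x0=(0.8676) x1=(1.8329) x2=(-1.0754)
step 3: x0=(0.8509) x1=(1.8369) x2=(-1.0962)
step 4: x0=(0.8338) x1=(1.8391) x2=(-1.1158)
step 5: x0=(0.8164) x1=(1.8395) x2=(-1.1342)
step 6: x0=(0.7986) x1=(1.8381) x2=(-1.1513)
step 7: x0=(0.7805) x1=(1.8348) x2=(-1.1672)
step 8: x0=(0.7620) x1=(1.8296) x2=(-1.1818)
step 9: x0=(0.7432) x1=(1.8224) x2=(-1.1951)
step 10: x0=(0.7241) x1=(1.8133) x2=(-1.2072)
step 11: x0=(0.7047) x1=(1.8022) x2=(-1.2179)
step 12: x0=(0.6850) x1=(1.7891) x2=(-1.2274)
step 13: x0=(0.6650) x1=(1.7741) x2=(-1.2357)
step 14: x0=(0.6447) x1=(1.7570) x2=(-1.2427)
step 15: x0=(0.6241) x1=(1.7380) x2=(-1.2485)
step 16: x0=(0.6032) x1=(1.7170) x2=(-1.2530)
step 17: x0=(0.5820) x1=(1.6940) x2=(-1.2564)
step 18: x0=(0.5606) x1=(1.6691) x2=(-1.2585)
step 19: x0=(0.5389) x1=(1.6424) x2=(-1.2595)
step 20: x0=(0.5169) x1=(1.6138) x2=(-1.2593)
step 21: x0=(0.4947) x1=(1.5834) x2=(-1.2581)
step 22: x0=(0.4723) x1=(1.5512) x2=(-1.2557)
step 23: x0=(0.4496) x1=(1.5173) x2=(-1.2523)
step 24: x0=(0.4266) x1=(1.4818) x2=(-1.2479)
step 25: x0=(0.4035) x1=(1.4447) x2=(-1.2425)
step 26: x0=(0.3801) x1=(1.4061) x2=(-1.2361)
step 27: x0=(0.3565) x1=(1.3660) x2=(-1.2288)
step 28: x0=(0.3327) x1=(1.3246) x2=(-1.2206)
step 29: x0=(0.3086) x1=(1.2819) x2=(-1.2116)

1.5203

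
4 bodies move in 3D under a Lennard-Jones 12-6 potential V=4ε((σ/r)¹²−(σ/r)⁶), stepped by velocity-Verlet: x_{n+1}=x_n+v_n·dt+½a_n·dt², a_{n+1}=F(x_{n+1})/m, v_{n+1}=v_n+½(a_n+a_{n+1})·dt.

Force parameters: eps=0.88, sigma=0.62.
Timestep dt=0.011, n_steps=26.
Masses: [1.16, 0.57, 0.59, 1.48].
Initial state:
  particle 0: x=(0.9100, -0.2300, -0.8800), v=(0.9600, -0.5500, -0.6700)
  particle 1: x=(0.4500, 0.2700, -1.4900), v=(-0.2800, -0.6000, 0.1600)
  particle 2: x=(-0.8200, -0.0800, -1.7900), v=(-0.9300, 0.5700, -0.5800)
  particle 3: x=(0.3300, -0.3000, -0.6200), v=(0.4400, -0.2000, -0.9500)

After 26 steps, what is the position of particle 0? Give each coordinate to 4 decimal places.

step 0: x0=(0.9100, -0.2300, -0.8800) x1=(0.4500, 0.2700, -1.4900) x2=(-0.8200, -0.0800, -1.7900) x3=(0.3300, -0.3000, -0.6200)
step 1: x0=(0.9214, -0.2359, -0.8878) x1=(0.4470, 0.2632, -1.4880) x2=(-0.8302, -0.0737, -1.7964) x3=(0.3342, -0.3023, -0.6302)
step 2: x0=(0.9341, -0.2415, -0.8964) x1=(0.4441, 0.2562, -1.4857) x2=(-0.8404, -0.0674, -1.8027) x3=(0.3372, -0.3046, -0.6399)
step 3: x0=(0.9477, -0.2469, -0.9055) x1=(0.4414, 0.2488, -1.4829) x2=(-0.8505, -0.0612, -1.8091) x3=(0.3394, -0.3070, -0.6494)
step 4: x0=(0.9620, -0.2522, -0.9151) x1=(0.4389, 0.2410, -1.4798) x2=(-0.8607, -0.0549, -1.8154) x3=(0.3411, -0.3094, -0.6587)
step 5: x0=(0.9765, -0.2573, -0.9250) x1=(0.4366, 0.2330, -1.4761) x2=(-0.8707, -0.0486, -1.8217) x3=(0.3425, -0.3118, -0.6679)
step 6: x0=(0.9911, -0.2623, -0.9350) x1=(0.4344, 0.2245, -1.4721) x2=(-0.8808, -0.0423, -1.8281) x3=(0.3438, -0.3141, -0.6772)
step 7: x0=(1.0055, -0.2672, -0.9451) x1=(0.4324, 0.2157, -1.4676) x2=(-0.8908, -0.0360, -1.8344) x3=(0.3451, -0.3164, -0.6866)
step 8: x0=(1.0196, -0.2720, -0.9552) x1=(0.4306, 0.2065, -1.4627) x2=(-0.9008, -0.0297, -1.8407) x3=(0.3466, -0.3186, -0.6961)
step 9: x0=(1.0334, -0.2767, -0.9654) x1=(0.4290, 0.1970, -1.4572) x2=(-0.9108, -0.0234, -1.8469) x3=(0.3482, -0.3207, -0.7058)
step 10: x0=(1.0468, -0.2813, -0.9756) x1=(0.4276, 0.1870, -1.4512) x2=(-0.9207, -0.0171, -1.8532) x3=(0.3501, -0.3227, -0.7157)
step 11: x0=(1.0598, -0.2859, -0.9858) x1=(0.4264, 0.1765, -1.4447) x2=(-0.9307, -0.0107, -1.8595) x3=(0.3522, -0.3246, -0.7259)
step 12: x0=(1.0722, -0.2904, -0.9959) x1=(0.4254, 0.1656, -1.4376) x2=(-0.9406, -0.0044, -1.8657) x3=(0.3546, -0.3264, -0.7362)
step 13: x0=(1.0842, -0.2947, -1.0060) x1=(0.4246, 0.1542, -1.4299) x2=(-0.9504, 0.0019, -1.8720) x3=(0.3573, -0.3281, -0.7469)
step 14: x0=(1.0958, -0.2991, -1.0161) x1=(0.4241, 0.1422, -1.4215) x2=(-0.9603, 0.0082, -1.8782) x3=(0.3602, -0.3296, -0.7578)
step 15: x0=(1.1068, -0.3033, -1.0262) x1=(0.4238, 0.1296, -1.4125) x2=(-0.9701, 0.0145, -1.8844) x3=(0.3635, -0.3310, -0.7690)
step 16: x0=(1.1174, -0.3074, -1.0362) x1=(0.4238, 0.1165, -1.4026) x2=(-0.9799, 0.0208, -1.8907) x3=(0.3670, -0.3321, -0.7806)
step 17: x0=(1.1274, -0.3114, -1.0462) x1=(0.4241, 0.1027, -1.3920) x2=(-0.9897, 0.0271, -1.8969) x3=(0.3707, -0.3332, -0.7924)
step 18: x0=(1.1370, -0.3154, -1.0562) x1=(0.4246, 0.0883, -1.3807) x2=(-0.9995, 0.0335, -1.9031) x3=(0.3748, -0.3340, -0.8045)
step 19: x0=(1.1460, -0.3192, -1.0662) x1=(0.4255, 0.0734, -1.3689) x2=(-1.0093, 0.0398, -1.9093) x3=(0.3791, -0.3348, -0.8169)
step 20: x0=(1.1545, -0.3230, -1.0762) x1=(0.4268, 0.0585, -1.3571) x2=(-1.0190, 0.0461, -1.9155) x3=(0.3836, -0.3356, -0.8292)
step 21: x0=(1.1626, -0.3266, -1.0861) x1=(0.4287, 0.0444, -1.3466) x2=(-1.0288, 0.0524, -1.9217) x3=(0.3884, -0.3368, -0.8411)
step 22: x0=(1.1701, -0.3302, -1.0961) x1=(0.4312, 0.0328, -1.3395) x2=(-1.0385, 0.0587, -1.9278) x3=(0.3933, -0.3391, -0.8517)
step 23: x0=(1.1770, -0.3336, -1.1060) x1=(0.4347, 0.0261, -1.3391) x2=(-1.0482, 0.0650, -1.9340) x3=(0.3982, -0.3433, -0.8597)
step 24: x0=(1.1835, -0.3369, -1.1158) x1=(0.4393, 0.0258, -1.3471) x2=(-1.0579, 0.0713, -1.9402) x3=(0.4031, -0.3501, -0.8645)
step 25: x0=(1.1894, -0.3401, -1.1257) x1=(0.4450, 0.0309, -1.3621) x2=(-1.0676, 0.0777, -1.9463) x3=(0.4080, -0.3590, -0.8667)
step 26: x0=(1.1948, -0.3432, -1.1355) x1=(0.4513, 0.0388, -1.3808) x2=(-1.0773, 0.0840, -1.9525) x3=(0.4130, -0.3691, -0.8674)

(1.1948, -0.3432, -1.1355)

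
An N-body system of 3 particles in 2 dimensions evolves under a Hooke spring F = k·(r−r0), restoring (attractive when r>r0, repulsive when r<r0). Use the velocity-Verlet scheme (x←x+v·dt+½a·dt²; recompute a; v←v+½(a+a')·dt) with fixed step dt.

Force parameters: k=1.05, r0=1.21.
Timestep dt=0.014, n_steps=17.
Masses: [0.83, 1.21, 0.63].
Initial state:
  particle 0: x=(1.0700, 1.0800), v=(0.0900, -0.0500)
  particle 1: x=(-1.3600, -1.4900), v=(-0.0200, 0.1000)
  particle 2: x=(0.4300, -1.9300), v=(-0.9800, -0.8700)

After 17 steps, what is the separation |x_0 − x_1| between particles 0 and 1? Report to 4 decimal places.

step 0: x0=(1.0700, 1.0800) x1=(-1.3600, -1.4900) x2=(0.4300, -1.9300)
step 1: x0=(1.0710, 1.0789) x1=(-1.3601, -1.4885) x2=(0.4162, -1.9419)
step 2: x0=(1.0715, 1.0769) x1=(-1.3598, -1.4867) x2=(0.4024, -1.9531)
step 3: x0=(1.0716, 1.0740) x1=(-1.3592, -1.4846) x2=(0.3885, -1.9636)
step 4: x0=(1.0711, 1.0702) x1=(-1.3581, -1.4823) x2=(0.3746, -1.9735)
step 5: x0=(1.0701, 1.0656) x1=(-1.3567, -1.4797) x2=(0.3606, -1.9827)
step 6: x0=(1.0686, 1.0600) x1=(-1.3550, -1.4769) x2=(0.3466, -1.9913)
step 7: x0=(1.0666, 1.0536) x1=(-1.3529, -1.4738) x2=(0.3325, -1.9992)
step 8: x0=(1.0641, 1.0464) x1=(-1.3504, -1.4705) x2=(0.3185, -2.0064)
step 9: x0=(1.0611, 1.0382) x1=(-1.3475, -1.4669) x2=(0.3044, -2.0130)
step 10: x0=(1.0576, 1.0292) x1=(-1.3443, -1.4631) x2=(0.2902, -2.0189)
step 11: x0=(1.0536, 1.0193) x1=(-1.3408, -1.4590) x2=(0.2761, -2.0241)
step 12: x0=(1.0491, 1.0086) x1=(-1.3369, -1.4547) x2=(0.2620, -2.0287)
step 13: x0=(1.0441, 0.9970) x1=(-1.3327, -1.4501) x2=(0.2479, -2.0326)
step 14: x0=(1.0386, 0.9845) x1=(-1.3281, -1.4453) x2=(0.2338, -2.0359)
step 15: x0=(1.0326, 0.9712) x1=(-1.3232, -1.4403) x2=(0.2197, -2.0384)
step 16: x0=(1.0261, 0.9571) x1=(-1.3180, -1.4350) x2=(0.2057, -2.0404)
step 17: x0=(1.0191, 0.9421) x1=(-1.3125, -1.4295) x2=(0.1917, -2.0416)

3.3257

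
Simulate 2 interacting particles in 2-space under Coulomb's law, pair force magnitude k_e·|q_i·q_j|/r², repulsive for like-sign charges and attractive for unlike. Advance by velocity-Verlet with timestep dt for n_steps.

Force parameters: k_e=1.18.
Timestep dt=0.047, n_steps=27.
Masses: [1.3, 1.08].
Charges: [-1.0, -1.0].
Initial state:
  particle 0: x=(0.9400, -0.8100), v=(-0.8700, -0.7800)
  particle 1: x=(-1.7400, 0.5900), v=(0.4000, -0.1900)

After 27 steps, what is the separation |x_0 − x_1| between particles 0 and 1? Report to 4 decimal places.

step 0: x0=(0.9400, -0.8100) x1=(-1.7400, 0.5900)
step 1: x0=(0.8992, -0.8467) x1=(-1.7213, 0.5811)
step 2: x0=(0.8586, -0.8835) x1=(-1.7029, 0.5724)
step 3: x0=(0.8182, -0.9205) x1=(-1.6847, 0.5638)
step 4: x0=(0.7780, -0.9575) x1=(-1.6667, 0.5553)
step 5: x0=(0.7380, -0.9947) x1=(-1.6490, 0.5470)
step 6: x0=(0.6983, -1.0320) x1=(-1.6315, 0.5389)
step 7: x0=(0.6587, -1.0695) x1=(-1.6143, 0.5309)
step 8: x0=(0.6193, -1.1071) x1=(-1.5974, 0.5231)
step 9: x0=(0.5802, -1.1448) x1=(-1.5807, 0.5155)
step 10: x0=(0.5413, -1.1828) x1=(-1.5643, 0.5081)
step 11: x0=(0.5026, -1.2209) x1=(-1.5481, 0.5009)
step 12: x0=(0.4641, -1.2592) x1=(-1.5322, 0.4940)
step 13: x0=(0.4258, -1.2976) x1=(-1.5165, 0.4872)
step 14: x0=(0.3877, -1.3363) x1=(-1.5011, 0.4807)
step 15: x0=(0.3499, -1.3751) x1=(-1.4859, 0.4744)
step 16: x0=(0.3122, -1.4142) x1=(-1.4710, 0.4684)
step 17: x0=(0.2748, -1.4535) x1=(-1.4564, 0.4626)
step 18: x0=(0.2375, -1.4930) x1=(-1.4420, 0.4571)
step 19: x0=(0.2005, -1.5328) x1=(-1.4278, 0.4519)
step 20: x0=(0.1636, -1.5728) x1=(-1.4138, 0.4470)
step 21: x0=(0.1269, -1.6130) x1=(-1.4001, 0.4423)
step 22: x0=(0.0905, -1.6534) x1=(-1.3866, 0.4380)
step 23: x0=(0.0541, -1.6942) x1=(-1.3733, 0.4339)
step 24: x0=(0.0180, -1.7351) x1=(-1.3603, 0.4302)
step 25: x0=(-0.0180, -1.7763) x1=(-1.3474, 0.4267)
step 26: x0=(-0.0538, -1.8178) x1=(-1.3347, 0.4236)
step 27: x0=(-0.0895, -1.8596) x1=(-1.3222, 0.4208)

2.5922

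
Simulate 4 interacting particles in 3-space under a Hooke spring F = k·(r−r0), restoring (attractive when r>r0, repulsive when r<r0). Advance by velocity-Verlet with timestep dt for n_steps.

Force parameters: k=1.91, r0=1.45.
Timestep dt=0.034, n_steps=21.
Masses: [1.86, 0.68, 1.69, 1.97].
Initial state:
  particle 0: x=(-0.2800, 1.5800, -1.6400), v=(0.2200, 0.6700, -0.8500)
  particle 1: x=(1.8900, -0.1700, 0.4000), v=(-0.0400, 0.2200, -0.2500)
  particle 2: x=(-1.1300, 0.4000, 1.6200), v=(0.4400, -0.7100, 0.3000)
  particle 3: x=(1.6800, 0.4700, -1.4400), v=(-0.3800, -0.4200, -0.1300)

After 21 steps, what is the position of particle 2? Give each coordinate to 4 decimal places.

step 0: x0=(-0.2800, 1.5800, -1.6400) x1=(1.8900, -0.1700, 0.4000) x2=(-1.1300, 0.4000, 1.6200) x3=(1.6800, 0.4700, -1.4400)
step 1: x0=(-0.2717, 1.6015, -1.6670) x1=(1.8838, -0.1601, 0.3899) x2=(-1.1124, 0.3761, 1.6272) x3=(1.6657, 0.4558, -1.4431)
step 2: x0=(-0.2616, 1.6205, -1.6902) x1=(1.8678, -0.1454, 0.3767) x2=(-1.0896, 0.3529, 1.6283) x3=(1.6486, 0.4419, -1.4435)
step 3: x0=(-0.2498, 1.6368, -1.7094) x1=(1.8424, -0.1259, 0.3603) x2=(-1.0617, 0.3304, 1.6233) x3=(1.6289, 0.4282, -1.4413)
step 4: x0=(-0.2365, 1.6505, -1.7247) x1=(1.8077, -0.1020, 0.3410) x2=(-1.0288, 0.3087, 1.6121) x3=(1.6065, 0.4147, -1.4364)
step 5: x0=(-0.2215, 1.6615, -1.7361) x1=(1.7641, -0.0737, 0.3187) x2=(-0.9911, 0.2878, 1.5949) x3=(1.5816, 0.4016, -1.4291)
step 6: x0=(-0.2050, 1.6698, -1.7436) x1=(1.7121, -0.0413, 0.2937) x2=(-0.9488, 0.2679, 1.5717) x3=(1.5541, 0.3887, -1.4194)
step 7: x0=(-0.1870, 1.6755, -1.7472) x1=(1.6521, -0.0050, 0.2661) x2=(-0.9020, 0.2490, 1.5425) x3=(1.5243, 0.3762, -1.4073)
step 8: x0=(-0.1677, 1.6785, -1.7471) x1=(1.5846, 0.0349, 0.2361) x2=(-0.8510, 0.2311, 1.5075) x3=(1.4922, 0.3640, -1.3930)
step 9: x0=(-0.1471, 1.6790, -1.7432) x1=(1.5103, 0.0781, 0.2040) x2=(-0.7962, 0.2144, 1.4669) x3=(1.4578, 0.3521, -1.3766)
step 10: x0=(-0.1254, 1.6769, -1.7357) x1=(1.4299, 0.1242, 0.1699) x2=(-0.7377, 0.1988, 1.4208) x3=(1.4214, 0.3406, -1.3582)
step 11: x0=(-0.1026, 1.6724, -1.7247) x1=(1.3439, 0.1731, 0.1341) x2=(-0.6759, 0.1844, 1.3694) x3=(1.3830, 0.3294, -1.3380)
step 12: x0=(-0.0789, 1.6655, -1.7104) x1=(1.2531, 0.2243, 0.0969) x2=(-0.6111, 0.1713, 1.3130) x3=(1.3429, 0.3186, -1.3162)
step 13: x0=(-0.0543, 1.6564, -1.6929) x1=(1.1583, 0.2775, 0.0585) x2=(-0.5436, 0.1594, 1.2519) x3=(1.3010, 0.3081, -1.2929)
step 14: x0=(-0.0291, 1.6452, -1.6725) x1=(1.0600, 0.3326, 0.0191) x2=(-0.4737, 0.1488, 1.1863) x3=(1.2577, 0.2978, -1.2683)
step 15: x0=(-0.0033, 1.6320, -1.6492) x1=(0.9591, 0.3892, -0.0211) x2=(-0.4019, 0.1394, 1.1166) x3=(1.2131, 0.2879, -1.2425)
step 16: x0=(0.0230, 1.6170, -1.6233) x1=(0.8560, 0.4472, -0.0618) x2=(-0.3284, 0.1313, 1.0432) x3=(1.1673, 0.2782, -1.2157)
step 17: x0=(0.0497, 1.6003, -1.5951) x1=(0.7514, 0.5063, -0.1029) x2=(-0.2536, 0.1243, 0.9663) x3=(1.1205, 0.2687, -1.1881)
step 18: x0=(0.0766, 1.5820, -1.5648) x1=(0.6458, 0.5665, -0.1443) x2=(-0.1777, 0.1184, 0.8865) x3=(1.0730, 0.2592, -1.1598)
step 19: x0=(0.1037, 1.5625, -1.5326) x1=(0.5395, 0.6278, -0.1860) x2=(-0.1011, 0.1135, 0.8041) x3=(1.0248, 0.2499, -1.1310)
step 20: x0=(0.1309, 1.5417, -1.4989) x1=(0.4328, 0.6900, -0.2278) x2=(-0.0239, 0.1094, 0.7195) x3=(0.9763, 0.2406, -1.1018)
step 21: x0=(0.1582, 1.5200, -1.4637) x1=(0.3259, 0.7533, -0.2697) x2=(0.0536, 0.1061, 0.6331) x3=(0.9275, 0.2312, -1.0723)

(0.0536, 0.1061, 0.6331)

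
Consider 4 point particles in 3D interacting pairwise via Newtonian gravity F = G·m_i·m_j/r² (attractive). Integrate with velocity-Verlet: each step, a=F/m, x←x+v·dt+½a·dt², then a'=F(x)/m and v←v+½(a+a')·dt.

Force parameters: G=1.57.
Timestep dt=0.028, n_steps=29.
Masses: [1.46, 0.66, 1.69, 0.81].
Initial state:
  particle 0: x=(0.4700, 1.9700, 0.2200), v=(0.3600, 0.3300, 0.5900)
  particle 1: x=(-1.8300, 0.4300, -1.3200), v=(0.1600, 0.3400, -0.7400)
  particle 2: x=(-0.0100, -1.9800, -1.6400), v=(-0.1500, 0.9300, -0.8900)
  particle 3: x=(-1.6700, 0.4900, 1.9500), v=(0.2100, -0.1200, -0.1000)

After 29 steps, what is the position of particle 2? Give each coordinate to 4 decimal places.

(-0.1590, -1.1495, -2.3217)

step 0: x0=(0.4700, 1.9700, 0.2200) x1=(-1.8300, 0.4300, -1.3200) x2=(-0.0100, -1.9800, -1.6400) x3=(-1.6700, 0.4900, 1.9500)
step 1: x0=(0.4800, 1.9791, 0.2365) x1=(-1.8254, 0.4395, -1.3406) x2=(-0.0142, -1.9539, -1.6649) x3=(-1.6640, 0.4867, 1.9471)
step 2: x0=(0.4899, 1.9881, 0.2530) x1=(-1.8205, 0.4489, -1.3611) x2=(-0.0185, -1.9276, -1.6897) x3=(-1.6579, 0.4834, 1.9439)
step 3: x0=(0.4996, 1.9969, 0.2694) x1=(-1.8153, 0.4581, -1.3815) x2=(-0.0229, -1.9011, -1.7144) x3=(-1.6517, 0.4801, 1.9405)
step 4: x0=(0.5092, 2.0055, 0.2858) x1=(-1.8099, 0.4673, -1.4016) x2=(-0.0273, -1.8744, -1.7390) x3=(-1.6452, 0.4769, 1.9368)
step 5: x0=(0.5187, 2.0139, 0.3022) x1=(-1.8042, 0.4764, -1.4217) x2=(-0.0317, -1.8476, -1.7635) x3=(-1.6386, 0.4737, 1.9329)
step 6: x0=(0.5280, 2.0221, 0.3186) x1=(-1.7983, 0.4854, -1.4416) x2=(-0.0363, -1.8206, -1.7880) x3=(-1.6319, 0.4705, 1.9287)
step 7: x0=(0.5371, 2.0302, 0.3349) x1=(-1.7921, 0.4942, -1.4613) x2=(-0.0409, -1.7934, -1.8123) x3=(-1.6250, 0.4674, 1.9243)
step 8: x0=(0.5462, 2.0381, 0.3511) x1=(-1.7856, 0.5029, -1.4809) x2=(-0.0455, -1.7660, -1.8366) x3=(-1.6179, 0.4644, 1.9197)
step 9: x0=(0.5551, 2.0458, 0.3673) x1=(-1.7788, 0.5115, -1.5003) x2=(-0.0502, -1.7384, -1.8607) x3=(-1.6107, 0.4614, 1.9148)
step 10: x0=(0.5638, 2.0533, 0.3835) x1=(-1.7718, 0.5200, -1.5196) x2=(-0.0550, -1.7107, -1.8848) x3=(-1.6033, 0.4584, 1.9096)
step 11: x0=(0.5725, 2.0607, 0.3997) x1=(-1.7645, 0.5283, -1.5388) x2=(-0.0599, -1.6828, -1.9087) x3=(-1.5958, 0.4556, 1.9042)
step 12: x0=(0.5810, 2.0679, 0.4158) x1=(-1.7569, 0.5365, -1.5578) x2=(-0.0648, -1.6547, -1.9326) x3=(-1.5881, 0.4527, 1.8986)
step 13: x0=(0.5893, 2.0749, 0.4318) x1=(-1.7491, 0.5446, -1.5767) x2=(-0.0697, -1.6264, -1.9564) x3=(-1.5802, 0.4499, 1.8928)
step 14: x0=(0.5975, 2.0817, 0.4478) x1=(-1.7410, 0.5525, -1.5955) x2=(-0.0748, -1.5980, -1.9800) x3=(-1.5722, 0.4472, 1.8867)
step 15: x0=(0.6056, 2.0883, 0.4638) x1=(-1.7326, 0.5603, -1.6141) x2=(-0.0799, -1.5694, -2.0036) x3=(-1.5640, 0.4445, 1.8804)
step 16: x0=(0.6136, 2.0948, 0.4797) x1=(-1.7239, 0.5679, -1.6326) x2=(-0.0850, -1.5406, -2.0270) x3=(-1.5556, 0.4419, 1.8738)
step 17: x0=(0.6214, 2.1011, 0.4956) x1=(-1.7150, 0.5753, -1.6510) x2=(-0.0903, -1.5116, -2.0504) x3=(-1.5471, 0.4394, 1.8670)
step 18: x0=(0.6290, 2.1073, 0.5114) x1=(-1.7058, 0.5826, -1.6692) x2=(-0.0956, -1.4824, -2.0736) x3=(-1.5384, 0.4369, 1.8599)
step 19: x0=(0.6366, 2.1133, 0.5271) x1=(-1.6963, 0.5897, -1.6874) x2=(-0.1010, -1.4531, -2.0968) x3=(-1.5296, 0.4345, 1.8527)
step 20: x0=(0.6440, 2.1191, 0.5428) x1=(-1.6865, 0.5966, -1.7054) x2=(-0.1064, -1.4236, -2.1198) x3=(-1.5206, 0.4322, 1.8452)
step 21: x0=(0.6513, 2.1247, 0.5585) x1=(-1.6765, 0.6034, -1.7232) x2=(-0.1120, -1.3938, -2.1427) x3=(-1.5114, 0.4299, 1.8374)
step 22: x0=(0.6584, 2.1302, 0.5741) x1=(-1.6662, 0.6099, -1.7410) x2=(-0.1176, -1.3639, -2.1655) x3=(-1.5021, 0.4277, 1.8295)
step 23: x0=(0.6654, 2.1355, 0.5896) x1=(-1.6555, 0.6163, -1.7587) x2=(-0.1232, -1.3339, -2.1882) x3=(-1.4925, 0.4256, 1.8213)
step 24: x0=(0.6722, 2.1406, 0.6051) x1=(-1.6446, 0.6224, -1.7762) x2=(-0.1290, -1.3036, -2.2107) x3=(-1.4829, 0.4236, 1.8128)
step 25: x0=(0.6790, 2.1456, 0.6205) x1=(-1.6334, 0.6284, -1.7937) x2=(-0.1348, -1.2732, -2.2332) x3=(-1.4730, 0.4216, 1.8042)
step 26: x0=(0.6856, 2.1504, 0.6359) x1=(-1.6219, 0.6341, -1.8110) x2=(-0.1407, -1.2425, -2.2555) x3=(-1.4630, 0.4197, 1.7953)
step 27: x0=(0.6920, 2.1551, 0.6512) x1=(-1.6101, 0.6396, -1.8282) x2=(-0.1467, -1.2117, -2.2777) x3=(-1.4528, 0.4179, 1.7862)
step 28: x0=(0.6983, 2.1595, 0.6664) x1=(-1.5980, 0.6449, -1.8454) x2=(-0.1528, -1.1807, -2.2998) x3=(-1.4424, 0.4162, 1.7768)
step 29: x0=(0.7045, 2.1639, 0.6816) x1=(-1.5856, 0.6499, -1.8624) x2=(-0.1590, -1.1495, -2.3217) x3=(-1.4319, 0.4146, 1.7673)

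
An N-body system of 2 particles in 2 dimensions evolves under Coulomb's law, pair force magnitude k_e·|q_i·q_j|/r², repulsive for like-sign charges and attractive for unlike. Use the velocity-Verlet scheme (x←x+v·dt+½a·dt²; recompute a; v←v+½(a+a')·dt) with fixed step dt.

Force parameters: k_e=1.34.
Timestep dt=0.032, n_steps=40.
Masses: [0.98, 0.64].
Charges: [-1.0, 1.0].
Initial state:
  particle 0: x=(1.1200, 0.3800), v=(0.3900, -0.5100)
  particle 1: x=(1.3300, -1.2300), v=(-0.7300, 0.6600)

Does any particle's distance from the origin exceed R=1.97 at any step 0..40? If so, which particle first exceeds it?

no

step 0: x0=(1.1200, 0.3800) x1=(1.3300, -1.2300)
step 1: x0=(1.1325, 0.3634) x1=(1.3066, -1.2085)
step 2: x0=(1.1451, 0.3463) x1=(1.2831, -1.1861)
step 3: x0=(1.1577, 0.3285) x1=(1.2595, -1.1628)
step 4: x0=(1.1704, 0.3102) x1=(1.2358, -1.1386)
step 5: x0=(1.1831, 0.2912) x1=(1.2121, -1.1133)
step 6: x0=(1.1958, 0.2714) x1=(1.1884, -1.0870)
step 7: x0=(1.2085, 0.2510) x1=(1.1647, -1.0595)
step 8: x0=(1.2212, 0.2297) x1=(1.1410, -1.0307)
step 9: x0=(1.2338, 0.2075) x1=(1.1174, -1.0007)
step 10: x0=(1.2464, 0.1844) x1=(1.0940, -0.9691)
step 11: x0=(1.2588, 0.1602) x1=(1.0707, -0.9360)
step 12: x0=(1.2710, 0.1349) x1=(1.0478, -0.9012)
step 13: x0=(1.2829, 0.1085) x1=(1.0253, -0.8645)
step 14: x0=(1.2945, 0.0806) x1=(1.0032, -0.8258)
step 15: x0=(1.3057, 0.0514) x1=(0.9820, -0.7848)
step 16: x0=(1.3161, 0.0204) x1=(0.9616, -0.7413)
step 17: x0=(1.3258, -0.0123) x1=(0.9426, -0.6951)
step 18: x0=(1.3343, -0.0470) x1=(0.9253, -0.6459)
step 19: x0=(1.3414, -0.0839) x1=(0.9103, -0.5932)
step 20: x0=(1.3464, -0.1232) x1=(0.8983, -0.5369)
step 21: x0=(1.3486, -0.1650) x1=(0.8907, -0.4767)
step 22: x0=(1.3471, -0.2094) x1=(0.8888, -0.4125)
step 23: x0=(1.3405, -0.2561) x1=(0.8946, -0.3449)
step 24: x0=(1.3272, -0.3041) x1=(0.9107, -0.2753)
step 25: x0=(1.3059, -0.3516) x1=(0.9391, -0.2065)
step 26: x0=(1.2763, -0.3957) x1=(0.9802, -0.1428)
step 27: x0=(1.2396, -0.4339) x1=(1.0321, -0.0883)
step 28: x0=(1.1985, -0.4646) x1=(1.0908, -0.0450)
step 29: x0=(1.1555, -0.4881) x1=(1.1523, -0.0129)
step 30: x0=(1.1125, -0.5055) x1=(1.2139, 0.0098)
step 31: x0=(1.0705, -0.5178) x1=(1.2740, 0.0248)
step 32: x0=(1.0299, -0.5263) x1=(1.3319, 0.0339)
step 33: x0=(0.9910, -0.5317) x1=(1.3872, 0.0383)
step 34: x0=(0.9538, -0.5347) x1=(1.4400, 0.0390)
step 35: x0=(0.9181, -0.5358) x1=(1.4904, 0.0368)
step 36: x0=(0.8840, -0.5354) x1=(1.5384, 0.0324)
step 37: x0=(0.8512, -0.5338) x1=(1.5843, 0.0260)
step 38: x0=(0.8198, -0.5312) x1=(1.6282, 0.0182)
step 39: x0=(0.7896, -0.5277) x1=(1.6702, 0.0091)
step 40: x0=(0.7605, -0.5236) x1=(1.7105, -0.0011)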